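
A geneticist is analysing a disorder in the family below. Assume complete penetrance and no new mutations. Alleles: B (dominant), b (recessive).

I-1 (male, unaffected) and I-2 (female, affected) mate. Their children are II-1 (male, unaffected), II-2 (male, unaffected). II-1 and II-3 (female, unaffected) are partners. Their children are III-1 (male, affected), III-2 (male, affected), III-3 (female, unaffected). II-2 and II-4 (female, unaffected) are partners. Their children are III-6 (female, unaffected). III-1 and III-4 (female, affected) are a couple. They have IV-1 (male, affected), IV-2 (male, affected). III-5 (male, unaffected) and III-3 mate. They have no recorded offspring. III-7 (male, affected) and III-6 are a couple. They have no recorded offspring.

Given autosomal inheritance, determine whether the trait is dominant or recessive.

recessive

II-1 and II-3 are both unaffected yet have an affected child III-1. Under dominance, an affected child requires at least one affected parent, so the trait cannot be dominant.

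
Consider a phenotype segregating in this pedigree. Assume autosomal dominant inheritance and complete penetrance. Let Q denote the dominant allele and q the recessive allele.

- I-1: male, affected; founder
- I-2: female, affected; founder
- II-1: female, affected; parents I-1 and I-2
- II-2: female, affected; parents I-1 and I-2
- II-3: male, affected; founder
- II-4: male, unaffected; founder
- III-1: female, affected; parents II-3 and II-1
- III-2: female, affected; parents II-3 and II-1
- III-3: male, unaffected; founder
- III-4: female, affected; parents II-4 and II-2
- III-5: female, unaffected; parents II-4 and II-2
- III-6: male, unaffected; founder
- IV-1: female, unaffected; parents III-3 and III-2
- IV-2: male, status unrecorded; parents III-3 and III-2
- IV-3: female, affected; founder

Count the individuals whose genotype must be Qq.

Obligate heterozygotes: II-2 is affected so carries Q and passed q to III-5 (qq), so II-2 is Qq; III-2 is affected so carries Q and passed q to IV-1 (qq), so III-2 is Qq; III-4 is affected so carries Q and received q from II-4 (qq), so III-4 is Qq.
Every other individual is either homozygous by phenotype or has at least one consistent homozygous assignment, so the count is 3.

3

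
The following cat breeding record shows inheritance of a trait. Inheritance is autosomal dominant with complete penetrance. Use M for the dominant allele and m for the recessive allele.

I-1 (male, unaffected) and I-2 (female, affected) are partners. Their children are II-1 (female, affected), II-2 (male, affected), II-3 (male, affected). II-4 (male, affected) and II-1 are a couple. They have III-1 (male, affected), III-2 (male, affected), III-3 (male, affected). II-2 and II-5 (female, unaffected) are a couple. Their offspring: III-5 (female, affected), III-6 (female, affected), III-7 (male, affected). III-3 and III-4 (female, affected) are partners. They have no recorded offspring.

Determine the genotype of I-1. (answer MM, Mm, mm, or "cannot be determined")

mm

I-1 is unaffected, so I-1 is mm.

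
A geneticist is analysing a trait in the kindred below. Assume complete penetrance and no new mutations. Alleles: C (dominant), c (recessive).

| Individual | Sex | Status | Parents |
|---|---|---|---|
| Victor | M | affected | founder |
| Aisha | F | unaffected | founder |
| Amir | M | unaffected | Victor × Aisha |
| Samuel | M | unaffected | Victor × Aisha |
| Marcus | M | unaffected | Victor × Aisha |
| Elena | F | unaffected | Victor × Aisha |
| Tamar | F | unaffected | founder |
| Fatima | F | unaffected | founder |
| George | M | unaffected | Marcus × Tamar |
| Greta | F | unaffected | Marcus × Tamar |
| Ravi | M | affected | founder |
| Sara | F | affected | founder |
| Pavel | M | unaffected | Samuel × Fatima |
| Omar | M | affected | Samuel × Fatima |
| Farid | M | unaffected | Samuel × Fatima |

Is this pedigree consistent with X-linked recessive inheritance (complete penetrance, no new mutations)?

Yes

A consistent assignment under X-linked recessive exists: Victor X^c Y, Aisha X^C X^C, Amir X^C Y, Samuel X^C Y, Marcus X^C Y, Elena X^C X^c, Tamar X^C X^C, Fatima X^C X^c, George X^C Y, Greta X^C X^C, Ravi X^c Y, Sara X^c X^c, Pavel X^C Y, Omar X^c Y, Farid X^C Y.
In this assignment every recorded phenotype matches its genotype and every non-founder's genotype is obtainable from its parents' genotypes, so the pedigree is consistent.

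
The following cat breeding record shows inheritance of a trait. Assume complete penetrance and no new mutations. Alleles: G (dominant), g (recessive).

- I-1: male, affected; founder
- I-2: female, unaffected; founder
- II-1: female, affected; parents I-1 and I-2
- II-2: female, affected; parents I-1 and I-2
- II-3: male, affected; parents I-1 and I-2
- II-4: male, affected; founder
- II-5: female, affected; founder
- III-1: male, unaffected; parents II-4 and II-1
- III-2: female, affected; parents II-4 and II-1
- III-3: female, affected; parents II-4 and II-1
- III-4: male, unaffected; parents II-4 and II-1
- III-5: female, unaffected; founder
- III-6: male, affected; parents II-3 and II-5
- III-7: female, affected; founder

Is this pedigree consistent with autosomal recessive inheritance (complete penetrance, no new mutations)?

No

Under autosomal recessive, III-1 (unaffected, male) cannot arise from II-4 (affected) × II-1 (affected).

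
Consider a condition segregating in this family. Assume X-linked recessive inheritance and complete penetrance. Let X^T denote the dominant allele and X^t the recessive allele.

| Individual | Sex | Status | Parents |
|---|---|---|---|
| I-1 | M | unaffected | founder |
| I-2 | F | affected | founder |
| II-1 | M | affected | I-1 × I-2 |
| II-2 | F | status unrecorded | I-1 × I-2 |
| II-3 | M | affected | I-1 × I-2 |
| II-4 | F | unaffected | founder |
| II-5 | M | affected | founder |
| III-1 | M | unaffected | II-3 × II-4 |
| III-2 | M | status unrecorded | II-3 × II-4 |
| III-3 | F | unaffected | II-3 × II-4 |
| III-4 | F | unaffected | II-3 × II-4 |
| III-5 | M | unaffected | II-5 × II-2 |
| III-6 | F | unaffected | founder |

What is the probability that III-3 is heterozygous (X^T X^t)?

III-3 is unaffected so carries T and received t from II-3 (X^t Y), so III-3 is X^T X^t, giving P(X^T X^t) = 1.

1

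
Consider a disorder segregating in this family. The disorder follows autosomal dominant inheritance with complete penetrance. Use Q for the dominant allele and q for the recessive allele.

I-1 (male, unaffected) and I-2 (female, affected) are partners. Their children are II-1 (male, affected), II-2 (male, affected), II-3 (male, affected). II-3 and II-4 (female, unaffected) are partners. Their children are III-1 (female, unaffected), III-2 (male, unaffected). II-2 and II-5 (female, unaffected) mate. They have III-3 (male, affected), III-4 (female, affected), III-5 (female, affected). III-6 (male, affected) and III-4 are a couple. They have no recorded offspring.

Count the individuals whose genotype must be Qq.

Obligate heterozygotes: II-1 is affected so carries Q and received q from I-1 (qq), so II-1 is Qq; II-2 is affected so carries Q and received q from I-1 (qq), so II-2 is Qq; II-3 is affected so carries Q and received q from I-1 (qq), so II-3 is Qq; III-3 is affected so carries Q and received q from II-5 (qq), so III-3 is Qq; III-4 is affected so carries Q and received q from II-5 (qq), so III-4 is Qq; III-5 is affected so carries Q and received q from II-5 (qq), so III-5 is Qq.
Every other individual is either homozygous by phenotype or has at least one consistent homozygous assignment, so the count is 6.

6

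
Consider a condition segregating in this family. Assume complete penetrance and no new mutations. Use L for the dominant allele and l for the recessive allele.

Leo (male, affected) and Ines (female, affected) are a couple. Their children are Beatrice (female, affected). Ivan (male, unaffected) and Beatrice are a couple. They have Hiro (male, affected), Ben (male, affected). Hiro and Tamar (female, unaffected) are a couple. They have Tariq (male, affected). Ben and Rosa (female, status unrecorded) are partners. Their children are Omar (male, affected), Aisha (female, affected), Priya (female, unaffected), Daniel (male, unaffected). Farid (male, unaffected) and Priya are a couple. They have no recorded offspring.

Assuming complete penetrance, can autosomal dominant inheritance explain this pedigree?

Yes

A consistent assignment under autosomal dominant exists: Leo LL, Ines LL, Beatrice LL, Ivan ll, Hiro Ll, Ben Ll, Tamar ll, Rosa Ll, Tariq Ll, Omar LL, Aisha LL, Priya ll, Daniel ll, Farid ll.
In this assignment every recorded phenotype matches its genotype and every non-founder's genotype is obtainable from its parents' genotypes, so the pedigree is consistent.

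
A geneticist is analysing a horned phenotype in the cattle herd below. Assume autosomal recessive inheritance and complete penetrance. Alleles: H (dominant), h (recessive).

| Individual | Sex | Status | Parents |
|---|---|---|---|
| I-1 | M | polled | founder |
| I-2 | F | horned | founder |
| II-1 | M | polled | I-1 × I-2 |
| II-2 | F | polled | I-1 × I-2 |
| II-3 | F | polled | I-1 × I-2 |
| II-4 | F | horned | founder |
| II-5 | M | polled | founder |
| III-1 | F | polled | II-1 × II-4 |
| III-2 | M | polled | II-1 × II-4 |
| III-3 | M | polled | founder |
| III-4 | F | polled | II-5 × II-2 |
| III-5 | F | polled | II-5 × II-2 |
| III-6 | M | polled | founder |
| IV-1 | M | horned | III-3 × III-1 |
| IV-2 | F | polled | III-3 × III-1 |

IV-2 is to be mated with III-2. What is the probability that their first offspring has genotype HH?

1/3

III-3 is polled so carries H and passed h to IV-1 (hh), so III-3 is Hh.
III-1 is polled so carries H and received h from II-4 (hh), so III-1 is Hh.
IV-2 is a polled offspring of III-3 (Hh) × III-1 (Hh), whose cross gives 1/4 HH : 1/2 Hh : 1/4 hh; conditioning on being polled, IV-2 is HH with probability 1/3, Hh with probability 2/3.
III-2 is polled so carries H and received h from II-4 (hh), so III-2 is Hh.
Summing over parental genotype combinations, P(offspring has genotype HH) = 1/3·1/2 + 2/3·1/4 = 1/3.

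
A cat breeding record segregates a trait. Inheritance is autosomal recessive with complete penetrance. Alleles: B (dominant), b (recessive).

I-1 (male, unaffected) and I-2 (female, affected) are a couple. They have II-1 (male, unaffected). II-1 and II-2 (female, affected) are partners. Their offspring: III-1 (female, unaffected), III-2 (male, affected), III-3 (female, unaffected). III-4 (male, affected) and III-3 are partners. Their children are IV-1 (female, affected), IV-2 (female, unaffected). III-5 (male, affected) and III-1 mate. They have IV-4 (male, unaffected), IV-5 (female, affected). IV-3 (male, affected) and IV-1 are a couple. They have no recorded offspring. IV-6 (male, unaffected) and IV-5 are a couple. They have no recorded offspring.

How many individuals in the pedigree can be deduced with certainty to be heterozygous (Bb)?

5

Obligate heterozygotes: II-1 is unaffected so carries B and received b from I-2 (bb), so II-1 is Bb; III-1 is unaffected so carries B and received b from II-2 (bb), so III-1 is Bb; III-3 is unaffected so carries B and received b from II-2 (bb), so III-3 is Bb; IV-2 is unaffected so carries B and received b from III-4 (bb), so IV-2 is Bb; IV-4 is unaffected so carries B and received b from III-5 (bb), so IV-4 is Bb.
Every other individual is either homozygous by phenotype or has at least one consistent homozygous assignment, so the count is 5.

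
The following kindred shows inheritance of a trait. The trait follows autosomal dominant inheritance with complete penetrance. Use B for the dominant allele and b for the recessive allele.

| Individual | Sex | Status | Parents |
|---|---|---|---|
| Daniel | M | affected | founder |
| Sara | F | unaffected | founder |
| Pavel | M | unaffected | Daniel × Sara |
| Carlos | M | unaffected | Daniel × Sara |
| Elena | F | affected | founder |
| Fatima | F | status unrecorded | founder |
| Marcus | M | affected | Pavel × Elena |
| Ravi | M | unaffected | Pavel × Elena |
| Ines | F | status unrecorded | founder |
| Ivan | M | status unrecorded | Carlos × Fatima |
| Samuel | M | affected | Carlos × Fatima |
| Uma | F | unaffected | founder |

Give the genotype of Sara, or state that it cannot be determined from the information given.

bb

Sara is unaffected, so Sara is bb.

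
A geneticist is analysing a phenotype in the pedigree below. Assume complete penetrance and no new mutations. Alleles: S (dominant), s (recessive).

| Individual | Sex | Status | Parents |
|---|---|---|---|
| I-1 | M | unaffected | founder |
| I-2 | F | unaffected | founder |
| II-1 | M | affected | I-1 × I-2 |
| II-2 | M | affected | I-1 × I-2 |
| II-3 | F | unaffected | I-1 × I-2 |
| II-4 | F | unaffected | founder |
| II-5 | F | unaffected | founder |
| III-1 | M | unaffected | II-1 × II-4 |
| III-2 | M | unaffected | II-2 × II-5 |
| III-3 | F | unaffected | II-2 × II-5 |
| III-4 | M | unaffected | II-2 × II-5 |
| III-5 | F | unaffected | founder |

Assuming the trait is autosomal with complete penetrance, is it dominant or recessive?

recessive

I-1 and I-2 are both unaffected yet have an affected child II-1. Under dominance, an affected child requires at least one affected parent, so the trait cannot be dominant.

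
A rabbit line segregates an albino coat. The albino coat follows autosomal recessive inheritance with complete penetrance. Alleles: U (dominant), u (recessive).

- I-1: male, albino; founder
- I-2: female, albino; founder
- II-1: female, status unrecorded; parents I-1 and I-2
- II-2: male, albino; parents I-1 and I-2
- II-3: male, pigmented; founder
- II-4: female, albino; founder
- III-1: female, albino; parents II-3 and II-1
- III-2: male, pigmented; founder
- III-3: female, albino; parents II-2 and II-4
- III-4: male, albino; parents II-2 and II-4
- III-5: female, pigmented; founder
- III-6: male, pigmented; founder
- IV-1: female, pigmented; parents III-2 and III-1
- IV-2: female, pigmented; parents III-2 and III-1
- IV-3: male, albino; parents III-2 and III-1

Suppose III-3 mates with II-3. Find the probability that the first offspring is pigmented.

1/2

III-3 is albino, so III-3 is uu.
II-3 is pigmented so carries U and passed u to III-1 (uu), so II-3 is Uu.
The cross gives 1/2 Uu : 1/2 uu, so P(offspring is pigmented) = 1/2.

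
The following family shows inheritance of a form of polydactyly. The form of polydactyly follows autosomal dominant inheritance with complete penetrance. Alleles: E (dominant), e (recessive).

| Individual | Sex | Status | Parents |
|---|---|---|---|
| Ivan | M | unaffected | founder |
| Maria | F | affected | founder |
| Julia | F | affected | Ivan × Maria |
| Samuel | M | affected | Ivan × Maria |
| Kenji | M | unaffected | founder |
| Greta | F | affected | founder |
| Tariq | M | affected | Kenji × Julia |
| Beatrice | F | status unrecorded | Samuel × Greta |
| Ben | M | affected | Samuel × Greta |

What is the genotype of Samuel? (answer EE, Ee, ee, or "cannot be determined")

From phenotype alone, Samuel is EE or Ee.
Samuel is affected so carries E and received e from Ivan (ee), so Samuel is Ee.

Ee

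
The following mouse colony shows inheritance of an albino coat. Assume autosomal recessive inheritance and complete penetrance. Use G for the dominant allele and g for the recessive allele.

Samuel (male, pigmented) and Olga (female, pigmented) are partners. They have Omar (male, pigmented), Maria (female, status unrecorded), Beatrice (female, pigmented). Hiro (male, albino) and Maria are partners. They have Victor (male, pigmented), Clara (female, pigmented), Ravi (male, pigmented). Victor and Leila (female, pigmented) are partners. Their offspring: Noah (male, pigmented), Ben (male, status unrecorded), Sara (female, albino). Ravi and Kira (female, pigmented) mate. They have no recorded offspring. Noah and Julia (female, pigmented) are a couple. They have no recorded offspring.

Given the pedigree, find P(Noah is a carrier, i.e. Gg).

2/3

Victor is pigmented so carries G and received g from Hiro (gg), so Victor is Gg.
Leila is pigmented so carries G and passed g to Sara (gg), so Leila is Gg.
Their cross gives offspring ratios 1/4 GG : 1/2 Gg : 1/4 gg. Conditioning on Noah being pigmented, P(Gg) = 1/2 / 3/4 = 2/3.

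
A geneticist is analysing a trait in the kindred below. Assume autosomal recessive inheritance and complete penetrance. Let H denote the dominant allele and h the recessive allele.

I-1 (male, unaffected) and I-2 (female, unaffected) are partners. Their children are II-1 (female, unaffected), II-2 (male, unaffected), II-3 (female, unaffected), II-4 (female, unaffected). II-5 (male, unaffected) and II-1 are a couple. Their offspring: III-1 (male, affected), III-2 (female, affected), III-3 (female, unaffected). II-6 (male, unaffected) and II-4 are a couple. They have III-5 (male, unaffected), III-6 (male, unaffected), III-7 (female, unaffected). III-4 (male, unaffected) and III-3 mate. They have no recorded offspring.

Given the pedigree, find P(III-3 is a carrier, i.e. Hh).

II-5 is unaffected so carries H and passed h to III-1 (hh), so II-5 is Hh.
II-1 is unaffected so carries H and passed h to III-1 (hh), so II-1 is Hh.
Their cross gives offspring ratios 1/4 HH : 1/2 Hh : 1/4 hh. Conditioning on III-3 being unaffected, P(Hh) = 1/2 / 3/4 = 2/3.

2/3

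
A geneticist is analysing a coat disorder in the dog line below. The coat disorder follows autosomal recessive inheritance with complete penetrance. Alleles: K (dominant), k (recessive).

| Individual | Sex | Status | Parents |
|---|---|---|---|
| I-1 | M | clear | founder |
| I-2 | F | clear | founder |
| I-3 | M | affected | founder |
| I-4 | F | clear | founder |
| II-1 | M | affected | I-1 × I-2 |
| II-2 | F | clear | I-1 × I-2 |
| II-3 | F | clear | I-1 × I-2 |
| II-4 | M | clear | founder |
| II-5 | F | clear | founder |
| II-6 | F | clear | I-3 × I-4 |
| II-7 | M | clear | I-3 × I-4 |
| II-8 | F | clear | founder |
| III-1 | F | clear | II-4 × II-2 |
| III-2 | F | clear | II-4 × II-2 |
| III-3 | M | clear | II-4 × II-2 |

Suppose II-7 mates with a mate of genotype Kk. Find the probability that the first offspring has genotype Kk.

II-7 is clear so carries K and received k from I-3 (kk), so II-7 is Kk.
The cross gives 1/4 KK : 1/2 Kk : 1/4 kk, so P(offspring has genotype Kk) = 1/2.

1/2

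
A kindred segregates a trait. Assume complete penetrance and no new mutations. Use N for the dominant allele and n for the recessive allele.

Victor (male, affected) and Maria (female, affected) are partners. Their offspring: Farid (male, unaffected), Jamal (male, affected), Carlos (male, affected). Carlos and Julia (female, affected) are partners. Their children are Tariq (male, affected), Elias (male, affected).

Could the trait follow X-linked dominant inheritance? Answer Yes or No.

Yes

A consistent assignment under X-linked dominant exists: Victor X^N Y, Maria X^N X^n, Farid X^n Y, Jamal X^N Y, Carlos X^N Y, Julia X^N X^N, Tariq X^N Y, Elias X^N Y.
In this assignment every recorded phenotype matches its genotype and every non-founder's genotype is obtainable from its parents' genotypes, so the pedigree is consistent.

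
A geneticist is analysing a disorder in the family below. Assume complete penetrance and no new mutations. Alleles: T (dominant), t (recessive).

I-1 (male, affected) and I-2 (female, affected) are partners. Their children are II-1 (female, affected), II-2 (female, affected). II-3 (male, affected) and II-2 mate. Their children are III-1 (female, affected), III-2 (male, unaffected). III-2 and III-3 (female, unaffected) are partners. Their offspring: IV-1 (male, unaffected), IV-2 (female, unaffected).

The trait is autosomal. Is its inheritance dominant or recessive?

dominant

II-3 and II-2 are both affected yet have an unaffected child III-2. Under a recessive model two affected parents are homozygous and every child would be affected, so the trait cannot be recessive.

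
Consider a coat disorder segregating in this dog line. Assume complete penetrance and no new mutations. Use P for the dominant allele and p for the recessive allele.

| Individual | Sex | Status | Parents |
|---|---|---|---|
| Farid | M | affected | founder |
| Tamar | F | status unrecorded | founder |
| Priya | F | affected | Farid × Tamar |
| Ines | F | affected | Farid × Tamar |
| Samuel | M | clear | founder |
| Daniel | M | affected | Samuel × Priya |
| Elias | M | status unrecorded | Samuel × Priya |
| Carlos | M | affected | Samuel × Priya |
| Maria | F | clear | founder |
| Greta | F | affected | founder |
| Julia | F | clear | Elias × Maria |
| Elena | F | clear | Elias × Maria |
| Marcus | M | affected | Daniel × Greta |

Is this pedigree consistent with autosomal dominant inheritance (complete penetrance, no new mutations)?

A consistent assignment under autosomal dominant exists: Farid PP, Tamar PP, Priya PP, Ines PP, Samuel pp, Daniel Pp, Elias Pp, Carlos Pp, Maria pp, Greta PP, Julia pp, Elena pp, Marcus PP.
In this assignment every recorded phenotype matches its genotype and every non-founder's genotype is obtainable from its parents' genotypes, so the pedigree is consistent.

Yes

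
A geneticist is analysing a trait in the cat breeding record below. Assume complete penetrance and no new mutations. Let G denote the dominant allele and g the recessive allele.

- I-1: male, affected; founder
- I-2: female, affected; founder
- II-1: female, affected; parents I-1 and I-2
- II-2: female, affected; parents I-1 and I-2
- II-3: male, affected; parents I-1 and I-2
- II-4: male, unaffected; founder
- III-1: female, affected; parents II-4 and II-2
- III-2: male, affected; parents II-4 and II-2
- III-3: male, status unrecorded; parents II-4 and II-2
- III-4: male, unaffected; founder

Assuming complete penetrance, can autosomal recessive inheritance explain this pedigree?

A consistent assignment under autosomal recessive exists: I-1 gg, I-2 gg, II-1 gg, II-2 gg, II-3 gg, II-4 Gg, III-1 gg, III-2 gg, III-3 Gg, III-4 GG.
In this assignment every recorded phenotype matches its genotype and every non-founder's genotype is obtainable from its parents' genotypes, so the pedigree is consistent.

Yes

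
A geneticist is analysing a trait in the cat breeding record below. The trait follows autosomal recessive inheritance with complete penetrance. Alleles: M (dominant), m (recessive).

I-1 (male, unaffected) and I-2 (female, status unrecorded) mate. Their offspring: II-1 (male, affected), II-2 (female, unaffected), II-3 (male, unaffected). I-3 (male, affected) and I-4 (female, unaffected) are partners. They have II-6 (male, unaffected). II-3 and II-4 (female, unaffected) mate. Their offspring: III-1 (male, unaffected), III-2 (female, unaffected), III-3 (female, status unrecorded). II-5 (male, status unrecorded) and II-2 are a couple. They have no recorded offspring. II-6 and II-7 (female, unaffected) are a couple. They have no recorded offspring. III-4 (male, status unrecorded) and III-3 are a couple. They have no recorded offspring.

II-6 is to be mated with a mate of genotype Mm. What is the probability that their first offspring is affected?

1/4

II-6 is unaffected so carries M and received m from I-3 (mm), so II-6 is Mm.
The cross gives 1/4 MM : 1/2 Mm : 1/4 mm, so P(offspring is affected) = 1/4.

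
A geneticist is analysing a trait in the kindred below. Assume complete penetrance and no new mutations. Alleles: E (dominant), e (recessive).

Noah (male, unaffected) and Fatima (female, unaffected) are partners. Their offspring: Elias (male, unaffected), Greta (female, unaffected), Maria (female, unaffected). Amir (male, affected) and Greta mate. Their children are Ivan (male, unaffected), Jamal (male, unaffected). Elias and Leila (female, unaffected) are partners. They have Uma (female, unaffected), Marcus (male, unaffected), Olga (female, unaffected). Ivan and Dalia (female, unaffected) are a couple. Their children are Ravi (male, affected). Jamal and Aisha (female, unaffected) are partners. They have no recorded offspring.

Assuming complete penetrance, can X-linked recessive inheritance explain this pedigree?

A consistent assignment under X-linked recessive exists: Noah X^E Y, Fatima X^E X^E, Elias X^E Y, Greta X^E X^E, Maria X^E X^E, Amir X^e Y, Leila X^E X^E, Ivan X^E Y, Jamal X^E Y, Dalia X^E X^e, Aisha X^E X^E, Uma X^E X^E, Marcus X^E Y, Olga X^E X^E, Ravi X^e Y.
In this assignment every recorded phenotype matches its genotype and every non-founder's genotype is obtainable from its parents' genotypes, so the pedigree is consistent.

Yes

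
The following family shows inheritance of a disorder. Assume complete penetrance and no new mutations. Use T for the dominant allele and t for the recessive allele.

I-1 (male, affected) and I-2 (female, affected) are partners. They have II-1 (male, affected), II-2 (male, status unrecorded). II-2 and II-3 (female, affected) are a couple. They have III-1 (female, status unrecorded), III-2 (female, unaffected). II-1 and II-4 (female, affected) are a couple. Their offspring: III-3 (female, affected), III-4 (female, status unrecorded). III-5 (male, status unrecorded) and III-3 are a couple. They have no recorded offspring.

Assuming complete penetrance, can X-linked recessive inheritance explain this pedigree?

No

No assignment of genotypes under X-linked recessive satisfies every parent–offspring relationship, so the pedigree is inconsistent.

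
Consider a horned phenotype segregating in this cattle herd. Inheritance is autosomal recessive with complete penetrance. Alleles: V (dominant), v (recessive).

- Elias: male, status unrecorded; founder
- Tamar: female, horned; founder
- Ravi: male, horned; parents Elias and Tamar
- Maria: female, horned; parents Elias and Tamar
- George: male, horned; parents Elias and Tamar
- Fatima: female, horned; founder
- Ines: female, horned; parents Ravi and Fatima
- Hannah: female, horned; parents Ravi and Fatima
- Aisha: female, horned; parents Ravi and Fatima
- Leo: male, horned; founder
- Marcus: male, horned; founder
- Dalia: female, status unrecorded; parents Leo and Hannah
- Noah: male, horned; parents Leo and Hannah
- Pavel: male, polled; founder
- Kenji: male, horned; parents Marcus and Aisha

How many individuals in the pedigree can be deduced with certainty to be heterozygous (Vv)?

0

No individual's genotype is forced to Vv by the pedigree, so the count is 0.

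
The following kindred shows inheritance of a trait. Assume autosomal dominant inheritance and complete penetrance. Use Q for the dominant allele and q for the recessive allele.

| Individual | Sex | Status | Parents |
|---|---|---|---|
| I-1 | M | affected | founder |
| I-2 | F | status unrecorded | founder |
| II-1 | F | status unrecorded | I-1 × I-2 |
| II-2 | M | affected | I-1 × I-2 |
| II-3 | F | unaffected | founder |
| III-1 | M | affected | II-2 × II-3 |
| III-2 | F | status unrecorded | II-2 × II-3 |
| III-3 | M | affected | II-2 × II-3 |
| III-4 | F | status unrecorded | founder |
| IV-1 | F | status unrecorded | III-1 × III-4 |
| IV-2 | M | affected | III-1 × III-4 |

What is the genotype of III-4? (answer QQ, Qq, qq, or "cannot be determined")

cannot be determined

III-4's phenotype is unrecorded, and no parent or child forces a single allele at both positions; consistent genotype assignments exist with III-4 as QQ or Qq or qq.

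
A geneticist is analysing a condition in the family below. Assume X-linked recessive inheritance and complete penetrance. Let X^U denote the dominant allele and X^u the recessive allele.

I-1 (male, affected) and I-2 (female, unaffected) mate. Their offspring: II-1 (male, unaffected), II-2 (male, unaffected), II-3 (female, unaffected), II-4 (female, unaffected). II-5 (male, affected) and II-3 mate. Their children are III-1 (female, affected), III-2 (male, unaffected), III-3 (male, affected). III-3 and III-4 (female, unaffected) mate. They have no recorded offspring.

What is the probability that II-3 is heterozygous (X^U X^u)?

II-3 is unaffected so carries U and received u from I-1 (X^u Y), so II-3 is X^U X^u, giving P(X^U X^u) = 1.

1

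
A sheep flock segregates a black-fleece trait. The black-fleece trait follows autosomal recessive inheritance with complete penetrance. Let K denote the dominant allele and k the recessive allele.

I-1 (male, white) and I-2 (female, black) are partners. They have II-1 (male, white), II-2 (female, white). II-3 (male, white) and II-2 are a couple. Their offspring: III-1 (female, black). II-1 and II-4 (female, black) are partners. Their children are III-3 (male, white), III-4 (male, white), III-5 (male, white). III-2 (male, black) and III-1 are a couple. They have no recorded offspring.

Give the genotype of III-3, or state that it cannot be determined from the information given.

From phenotype alone, III-3 is KK or Kk.
III-3 is white so carries K and received k from II-4 (kk), so III-3 is Kk.

Kk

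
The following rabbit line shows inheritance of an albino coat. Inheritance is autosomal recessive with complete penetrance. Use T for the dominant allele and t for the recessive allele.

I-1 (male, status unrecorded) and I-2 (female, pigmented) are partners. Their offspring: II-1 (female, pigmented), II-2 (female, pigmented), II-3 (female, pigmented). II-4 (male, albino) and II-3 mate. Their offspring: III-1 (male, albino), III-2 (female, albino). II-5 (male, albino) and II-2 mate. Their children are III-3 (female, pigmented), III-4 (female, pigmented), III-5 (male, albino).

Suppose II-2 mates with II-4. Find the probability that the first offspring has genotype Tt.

1/2

II-2 is pigmented so carries T and passed t to III-5 (tt), so II-2 is Tt.
II-4 is albino, so II-4 is tt.
The cross gives 1/2 Tt : 1/2 tt, so P(offspring has genotype Tt) = 1/2.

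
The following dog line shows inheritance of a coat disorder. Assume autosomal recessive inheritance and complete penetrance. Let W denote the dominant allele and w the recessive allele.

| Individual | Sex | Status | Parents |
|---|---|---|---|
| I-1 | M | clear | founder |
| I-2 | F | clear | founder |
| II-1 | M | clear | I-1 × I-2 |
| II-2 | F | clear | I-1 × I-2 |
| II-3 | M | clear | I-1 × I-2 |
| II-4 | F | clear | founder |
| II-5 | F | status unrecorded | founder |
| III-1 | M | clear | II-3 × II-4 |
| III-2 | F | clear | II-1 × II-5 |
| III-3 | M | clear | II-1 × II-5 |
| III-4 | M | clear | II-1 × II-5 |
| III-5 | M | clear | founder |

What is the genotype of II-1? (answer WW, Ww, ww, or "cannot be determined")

II-1's phenotype allows WW or Ww, and no parent or child forces a single allele at both positions; consistent genotype assignments exist with II-1 as WW or Ww.

cannot be determined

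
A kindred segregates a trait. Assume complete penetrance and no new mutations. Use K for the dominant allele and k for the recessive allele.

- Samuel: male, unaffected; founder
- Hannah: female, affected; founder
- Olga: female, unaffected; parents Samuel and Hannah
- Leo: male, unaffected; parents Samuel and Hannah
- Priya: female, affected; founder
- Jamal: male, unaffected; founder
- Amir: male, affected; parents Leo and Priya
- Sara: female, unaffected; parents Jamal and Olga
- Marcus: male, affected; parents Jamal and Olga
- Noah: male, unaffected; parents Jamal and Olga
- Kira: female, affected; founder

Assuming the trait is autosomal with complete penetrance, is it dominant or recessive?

recessive

Jamal and Olga are both unaffected yet have an affected child Marcus. Under dominance, an affected child requires at least one affected parent, so the trait cannot be dominant.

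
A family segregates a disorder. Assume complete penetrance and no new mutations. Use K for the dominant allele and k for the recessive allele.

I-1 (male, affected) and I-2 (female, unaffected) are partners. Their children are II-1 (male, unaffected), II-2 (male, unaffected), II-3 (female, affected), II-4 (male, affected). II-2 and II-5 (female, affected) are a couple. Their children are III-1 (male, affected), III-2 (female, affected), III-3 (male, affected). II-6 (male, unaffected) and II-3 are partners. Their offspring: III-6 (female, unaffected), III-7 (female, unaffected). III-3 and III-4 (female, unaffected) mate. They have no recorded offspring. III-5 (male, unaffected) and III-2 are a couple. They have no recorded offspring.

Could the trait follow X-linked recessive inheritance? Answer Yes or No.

No

Under X-linked recessive, III-2 (affected, female) cannot arise from II-2 (unaffected) × II-5 (affected).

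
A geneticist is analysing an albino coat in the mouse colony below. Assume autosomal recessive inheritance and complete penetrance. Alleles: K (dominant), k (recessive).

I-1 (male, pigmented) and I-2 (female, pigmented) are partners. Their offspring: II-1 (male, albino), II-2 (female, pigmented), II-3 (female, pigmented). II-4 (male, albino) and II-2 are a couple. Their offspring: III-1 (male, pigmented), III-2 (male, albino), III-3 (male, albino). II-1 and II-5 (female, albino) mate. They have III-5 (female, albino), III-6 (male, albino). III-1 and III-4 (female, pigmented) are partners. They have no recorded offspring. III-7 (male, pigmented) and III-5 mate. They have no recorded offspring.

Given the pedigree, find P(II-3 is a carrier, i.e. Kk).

I-1 is pigmented so carries K and passed k to II-1 (kk), so I-1 is Kk.
I-2 is pigmented so carries K and passed k to II-1 (kk), so I-2 is Kk.
Their cross gives offspring ratios 1/4 KK : 1/2 Kk : 1/4 kk. Conditioning on II-3 being pigmented, P(Kk) = 1/2 / 3/4 = 2/3.

2/3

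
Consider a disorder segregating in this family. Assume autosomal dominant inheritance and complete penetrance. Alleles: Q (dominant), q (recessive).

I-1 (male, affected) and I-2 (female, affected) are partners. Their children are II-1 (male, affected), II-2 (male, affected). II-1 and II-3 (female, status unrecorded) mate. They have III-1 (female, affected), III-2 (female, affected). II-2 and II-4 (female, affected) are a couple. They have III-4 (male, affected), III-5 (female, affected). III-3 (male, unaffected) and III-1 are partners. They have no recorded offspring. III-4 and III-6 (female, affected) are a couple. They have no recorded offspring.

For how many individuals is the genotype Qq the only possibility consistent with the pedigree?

0

No individual's genotype is forced to Qq by the pedigree, so the count is 0.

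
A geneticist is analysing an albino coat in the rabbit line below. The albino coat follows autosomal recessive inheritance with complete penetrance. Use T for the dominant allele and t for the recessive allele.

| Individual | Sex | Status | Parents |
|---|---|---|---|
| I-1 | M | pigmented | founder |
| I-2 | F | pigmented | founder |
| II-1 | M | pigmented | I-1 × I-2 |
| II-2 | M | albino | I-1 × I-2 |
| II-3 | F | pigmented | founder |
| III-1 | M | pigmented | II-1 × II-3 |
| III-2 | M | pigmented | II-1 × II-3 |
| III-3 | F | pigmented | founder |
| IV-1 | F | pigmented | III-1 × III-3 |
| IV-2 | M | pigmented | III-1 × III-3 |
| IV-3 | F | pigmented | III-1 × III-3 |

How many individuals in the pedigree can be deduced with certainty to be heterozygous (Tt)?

Obligate heterozygotes: I-1 is pigmented so carries T and passed t to II-2 (tt), so I-1 is Tt; I-2 is pigmented so carries T and passed t to II-2 (tt), so I-2 is Tt.
Every other individual is either homozygous by phenotype or has at least one consistent homozygous assignment, so the count is 2.

2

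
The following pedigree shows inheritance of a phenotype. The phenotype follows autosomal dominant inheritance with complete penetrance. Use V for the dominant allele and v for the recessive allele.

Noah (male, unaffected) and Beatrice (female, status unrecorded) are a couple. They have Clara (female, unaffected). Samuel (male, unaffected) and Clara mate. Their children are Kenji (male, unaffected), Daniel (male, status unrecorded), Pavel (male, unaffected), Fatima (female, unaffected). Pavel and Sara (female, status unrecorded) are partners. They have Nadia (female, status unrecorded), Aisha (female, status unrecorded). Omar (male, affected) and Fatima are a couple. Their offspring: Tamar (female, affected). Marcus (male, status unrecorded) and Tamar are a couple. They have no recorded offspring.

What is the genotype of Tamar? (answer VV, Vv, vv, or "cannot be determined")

Vv

From phenotype alone, Tamar is VV or Vv.
Tamar is affected so carries V and received v from Fatima (vv), so Tamar is Vv.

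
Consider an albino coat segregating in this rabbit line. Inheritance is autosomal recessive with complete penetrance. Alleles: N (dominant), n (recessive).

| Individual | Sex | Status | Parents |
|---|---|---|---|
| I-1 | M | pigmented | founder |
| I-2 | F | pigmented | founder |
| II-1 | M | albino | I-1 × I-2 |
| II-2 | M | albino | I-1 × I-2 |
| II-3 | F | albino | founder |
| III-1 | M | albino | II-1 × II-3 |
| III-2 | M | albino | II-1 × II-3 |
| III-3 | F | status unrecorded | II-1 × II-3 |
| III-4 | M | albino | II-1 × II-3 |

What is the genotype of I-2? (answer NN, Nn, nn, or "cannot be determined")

From phenotype alone, I-2 is NN or Nn.
I-2 is pigmented so carries N and passed n to II-1 (nn), so I-2 is Nn.

Nn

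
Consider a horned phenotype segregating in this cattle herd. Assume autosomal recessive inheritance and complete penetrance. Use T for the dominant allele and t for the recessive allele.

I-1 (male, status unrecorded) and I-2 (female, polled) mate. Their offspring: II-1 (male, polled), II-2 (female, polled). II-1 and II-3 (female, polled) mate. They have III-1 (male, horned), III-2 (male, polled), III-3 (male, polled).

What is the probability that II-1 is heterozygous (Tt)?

1

II-1 is polled so carries T and passed t to III-1 (tt), so II-1 is Tt, giving P(Tt) = 1.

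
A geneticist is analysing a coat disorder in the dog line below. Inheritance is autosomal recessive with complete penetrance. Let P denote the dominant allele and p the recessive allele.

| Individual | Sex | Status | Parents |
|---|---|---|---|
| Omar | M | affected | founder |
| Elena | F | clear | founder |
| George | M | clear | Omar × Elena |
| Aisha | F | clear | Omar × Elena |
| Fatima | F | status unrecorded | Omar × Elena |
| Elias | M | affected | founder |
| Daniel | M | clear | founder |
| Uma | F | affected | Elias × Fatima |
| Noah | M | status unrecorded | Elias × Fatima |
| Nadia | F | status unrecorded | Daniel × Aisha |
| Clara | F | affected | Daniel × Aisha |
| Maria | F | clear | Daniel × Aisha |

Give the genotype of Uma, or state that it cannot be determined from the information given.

pp

Uma is affected, so Uma is pp.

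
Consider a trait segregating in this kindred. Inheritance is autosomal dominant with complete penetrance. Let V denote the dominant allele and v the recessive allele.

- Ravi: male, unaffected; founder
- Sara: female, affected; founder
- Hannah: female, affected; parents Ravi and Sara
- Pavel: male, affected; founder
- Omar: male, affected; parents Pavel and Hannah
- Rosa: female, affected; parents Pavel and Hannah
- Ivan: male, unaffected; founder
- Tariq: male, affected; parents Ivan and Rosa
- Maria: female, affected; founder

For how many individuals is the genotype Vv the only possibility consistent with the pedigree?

2

Obligate heterozygotes: Hannah is affected so carries V and received v from Ravi (vv), so Hannah is Vv; Tariq is affected so carries V and received v from Ivan (vv), so Tariq is Vv.
Every other individual is either homozygous by phenotype or has at least one consistent homozygous assignment, so the count is 2.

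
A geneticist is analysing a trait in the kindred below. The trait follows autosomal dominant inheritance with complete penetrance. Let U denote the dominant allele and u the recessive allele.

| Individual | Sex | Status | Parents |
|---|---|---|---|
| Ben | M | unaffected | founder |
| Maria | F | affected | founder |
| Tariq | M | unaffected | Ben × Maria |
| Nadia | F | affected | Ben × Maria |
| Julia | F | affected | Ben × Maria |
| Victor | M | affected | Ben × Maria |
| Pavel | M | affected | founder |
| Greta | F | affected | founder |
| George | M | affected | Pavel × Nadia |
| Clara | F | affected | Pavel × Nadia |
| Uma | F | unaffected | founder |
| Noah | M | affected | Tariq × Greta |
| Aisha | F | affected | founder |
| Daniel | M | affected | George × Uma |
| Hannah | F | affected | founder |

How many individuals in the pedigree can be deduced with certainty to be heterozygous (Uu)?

Obligate heterozygotes: Maria is affected so carries U and passed u to Tariq (uu), so Maria is Uu; Nadia is affected so carries U and received u from Ben (uu), so Nadia is Uu; Julia is affected so carries U and received u from Ben (uu), so Julia is Uu; Victor is affected so carries U and received u from Ben (uu), so Victor is Uu; Noah is affected so carries U and received u from Tariq (uu), so Noah is Uu; Daniel is affected so carries U and received u from Uma (uu), so Daniel is Uu.
Every other individual is either homozygous by phenotype or has at least one consistent homozygous assignment, so the count is 6.

6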